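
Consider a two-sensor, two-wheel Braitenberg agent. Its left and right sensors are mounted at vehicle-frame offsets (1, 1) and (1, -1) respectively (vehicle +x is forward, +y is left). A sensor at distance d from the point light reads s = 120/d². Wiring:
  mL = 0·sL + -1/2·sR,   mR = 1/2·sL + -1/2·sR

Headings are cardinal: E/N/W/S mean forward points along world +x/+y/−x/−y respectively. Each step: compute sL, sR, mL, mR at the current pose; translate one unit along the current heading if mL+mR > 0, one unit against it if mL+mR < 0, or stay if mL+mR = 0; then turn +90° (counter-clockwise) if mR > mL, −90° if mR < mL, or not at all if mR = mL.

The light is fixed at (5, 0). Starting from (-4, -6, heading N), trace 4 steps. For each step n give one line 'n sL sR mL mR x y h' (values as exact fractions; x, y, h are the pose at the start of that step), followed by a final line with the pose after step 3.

0 24/25 120/89 -60/89 -432/2225 -4 -6 N
1 30/41 15/17 -15/34 -105/1394 -4 -7 W
2 120/113 24/29 -12/29 384/3277 -3 -7 S
3 60/37 60/49 -30/49 360/1813 -3 -6 E
final -4 -6 N

n=0: pose=(-4,-6,N); sL=24/25, sR=120/89; mL=-60/89, mR=-432/2225; mL+mR=-1932/2225 → advance -1; mR−mL=12/25 → turn +1·90°
n=1: pose=(-4,-7,W); sL=30/41, sR=15/17; mL=-15/34, mR=-105/1394; mL+mR=-360/697 → advance -1; mR−mL=15/41 → turn +1·90°
n=2: pose=(-3,-7,S); sL=120/113, sR=24/29; mL=-12/29, mR=384/3277; mL+mR=-972/3277 → advance -1; mR−mL=60/113 → turn +1·90°
n=3: pose=(-3,-6,E); sL=60/37, sR=60/49; mL=-30/49, mR=360/1813; mL+mR=-750/1813 → advance -1; mR−mL=30/37 → turn +1·90°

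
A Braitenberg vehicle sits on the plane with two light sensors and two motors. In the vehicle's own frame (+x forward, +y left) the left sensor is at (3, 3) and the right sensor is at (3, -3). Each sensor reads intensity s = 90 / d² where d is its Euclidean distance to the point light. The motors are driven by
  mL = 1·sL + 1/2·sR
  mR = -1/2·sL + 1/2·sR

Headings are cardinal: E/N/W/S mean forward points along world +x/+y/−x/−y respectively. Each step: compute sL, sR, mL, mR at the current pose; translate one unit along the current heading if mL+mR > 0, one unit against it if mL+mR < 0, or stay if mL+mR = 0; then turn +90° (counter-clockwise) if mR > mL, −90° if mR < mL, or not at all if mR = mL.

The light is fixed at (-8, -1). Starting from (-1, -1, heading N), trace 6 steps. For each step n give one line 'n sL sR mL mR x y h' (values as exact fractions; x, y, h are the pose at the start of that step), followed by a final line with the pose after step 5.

n=0: pose=(-1,-1,N); sL=18/5, sR=90/109; mL=2187/545, mR=-756/545; mL+mR=1431/545 → advance +1; mR−mL=-27/5 → turn -1·90°
n=1: pose=(-1,0,E); sL=45/58, sR=45/52; mL=3645/3016, mR=135/3016; mL+mR=945/754 → advance +1; mR−mL=-135/116 → turn -1·90°
n=2: pose=(0,0,S); sL=18/25, sR=90/29; mL=1647/725, mR=864/725; mL+mR=2511/725 → advance +1; mR−mL=-27/25 → turn -1·90°
n=3: pose=(0,-1,W); sL=45/17, sR=45/17; mL=135/34, mR=0; mL+mR=135/34 → advance +1; mR−mL=-135/34 → turn -1·90°
n=4: pose=(-1,-1,N); sL=18/5, sR=90/109; mL=2187/545, mR=-756/545; mL+mR=1431/545 → advance +1; mR−mL=-27/5 → turn -1·90°
n=5: pose=(-1,0,E); sL=45/58, sR=45/52; mL=3645/3016, mR=135/3016; mL+mR=945/754 → advance +1; mR−mL=-135/116 → turn -1·90°

0 18/5 90/109 2187/545 -756/545 -1 -1 N
1 45/58 45/52 3645/3016 135/3016 -1 0 E
2 18/25 90/29 1647/725 864/725 0 0 S
3 45/17 45/17 135/34 0 0 -1 W
4 18/5 90/109 2187/545 -756/545 -1 -1 N
5 45/58 45/52 3645/3016 135/3016 -1 0 E
final 0 0 S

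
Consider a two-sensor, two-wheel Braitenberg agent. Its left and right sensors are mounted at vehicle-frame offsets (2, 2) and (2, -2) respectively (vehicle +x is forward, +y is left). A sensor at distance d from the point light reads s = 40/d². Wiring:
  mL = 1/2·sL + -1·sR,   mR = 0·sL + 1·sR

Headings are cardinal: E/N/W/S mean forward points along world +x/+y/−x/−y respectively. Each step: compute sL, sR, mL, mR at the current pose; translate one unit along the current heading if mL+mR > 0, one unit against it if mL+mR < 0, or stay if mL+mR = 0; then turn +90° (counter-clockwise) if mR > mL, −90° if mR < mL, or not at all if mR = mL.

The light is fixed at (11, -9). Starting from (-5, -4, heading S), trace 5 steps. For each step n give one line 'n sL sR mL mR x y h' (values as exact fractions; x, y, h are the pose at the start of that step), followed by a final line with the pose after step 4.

n=0: pose=(-5,-4,S); sL=8/41, sR=40/333; mL=-308/13653, mR=40/333; mL+mR=4/41 → advance +1; mR−mL=1948/13653 → turn +1·90°
n=1: pose=(-5,-5,E); sL=5/29, sR=1/5; mL=-33/290, mR=1/5; mL+mR=5/58 → advance +1; mR−mL=91/290 → turn +1·90°
n=2: pose=(-4,-5,N); sL=8/65, sR=8/41; mL=-356/2665, mR=8/41; mL+mR=4/65 → advance +1; mR−mL=876/2665 → turn +1·90°
n=3: pose=(-4,-4,W); sL=20/149, sR=20/169; mL=-1290/25181, mR=20/169; mL+mR=10/149 → advance +1; mR−mL=4270/25181 → turn +1·90°
n=4: pose=(-5,-4,S); sL=8/41, sR=40/333; mL=-308/13653, mR=40/333; mL+mR=4/41 → advance +1; mR−mL=1948/13653 → turn +1·90°

0 8/41 40/333 -308/13653 40/333 -5 -4 S
1 5/29 1/5 -33/290 1/5 -5 -5 E
2 8/65 8/41 -356/2665 8/41 -4 -5 N
3 20/149 20/169 -1290/25181 20/169 -4 -4 W
4 8/41 40/333 -308/13653 40/333 -5 -4 S
final -5 -5 E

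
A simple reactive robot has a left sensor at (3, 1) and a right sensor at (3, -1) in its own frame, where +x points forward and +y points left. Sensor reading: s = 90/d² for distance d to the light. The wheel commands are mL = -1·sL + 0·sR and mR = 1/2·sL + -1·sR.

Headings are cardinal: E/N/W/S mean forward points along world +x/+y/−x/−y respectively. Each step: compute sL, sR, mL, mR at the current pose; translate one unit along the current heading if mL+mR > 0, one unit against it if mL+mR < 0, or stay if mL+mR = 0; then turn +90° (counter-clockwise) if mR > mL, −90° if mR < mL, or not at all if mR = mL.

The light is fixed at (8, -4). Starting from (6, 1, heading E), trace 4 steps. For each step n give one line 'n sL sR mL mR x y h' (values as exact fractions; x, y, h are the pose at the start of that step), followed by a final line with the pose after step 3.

n=0: pose=(6,1,E); sL=90/37, sR=90/17; mL=-90/37, mR=-2565/629; mL+mR=-4095/629 → advance -1; mR−mL=-1035/629 → turn -1·90°
n=1: pose=(5,1,S); sL=45/4, sR=9/2; mL=-45/4, mR=9/8; mL+mR=-81/8 → advance -1; mR−mL=99/8 → turn +1·90°
n=2: pose=(5,2,E); sL=90/49, sR=18/5; mL=-90/49, mR=-657/245; mL+mR=-1107/245 → advance -1; mR−mL=-207/245 → turn -1·90°
n=3: pose=(4,2,S); sL=5, sR=45/17; mL=-5, mR=-5/34; mL+mR=-175/34 → advance -1; mR−mL=165/34 → turn +1·90°

0 90/37 90/17 -90/37 -2565/629 6 1 E
1 45/4 9/2 -45/4 9/8 5 1 S
2 90/49 18/5 -90/49 -657/245 5 2 E
3 5 45/17 -5 -5/34 4 2 S
final 4 3 E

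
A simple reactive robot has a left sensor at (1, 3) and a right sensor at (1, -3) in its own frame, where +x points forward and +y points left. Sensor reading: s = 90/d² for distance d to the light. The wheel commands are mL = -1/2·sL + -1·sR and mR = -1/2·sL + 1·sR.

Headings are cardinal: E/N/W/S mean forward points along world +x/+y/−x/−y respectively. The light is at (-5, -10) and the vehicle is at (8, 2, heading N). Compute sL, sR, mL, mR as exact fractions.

left sensor world pos  = (5, 3); dL² = 269
right sensor world pos = (11, 3); dR² = 425
sL = 90/269 = 90/269
sR = 90/425 = 18/85
mL = -1/2·sL + -1·sR = -8667/22865
mR = -1/2·sL + 1·sR = 1017/22865

90/269 18/85 -8667/22865 1017/22865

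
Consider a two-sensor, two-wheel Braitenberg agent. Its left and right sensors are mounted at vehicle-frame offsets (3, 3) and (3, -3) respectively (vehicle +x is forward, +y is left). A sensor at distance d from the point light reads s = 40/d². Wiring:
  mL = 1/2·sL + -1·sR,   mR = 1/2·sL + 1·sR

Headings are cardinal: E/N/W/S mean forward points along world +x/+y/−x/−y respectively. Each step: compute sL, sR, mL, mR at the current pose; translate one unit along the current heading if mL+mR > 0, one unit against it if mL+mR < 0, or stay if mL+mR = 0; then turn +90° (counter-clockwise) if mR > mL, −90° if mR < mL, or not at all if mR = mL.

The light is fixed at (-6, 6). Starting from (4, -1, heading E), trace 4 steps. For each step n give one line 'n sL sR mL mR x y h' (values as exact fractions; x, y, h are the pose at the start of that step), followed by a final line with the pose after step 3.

n=0: pose=(4,-1,E); sL=8/37, sR=40/269; mL=-404/9953, mR=2556/9953; mL+mR=8/37 → advance +1; mR−mL=80/269 → turn +1·90°
n=1: pose=(5,-1,N); sL=1/2, sR=10/53; mL=13/212, mR=93/212; mL+mR=1/2 → advance +1; mR−mL=20/53 → turn +1·90°
n=2: pose=(5,0,W); sL=8/29, sR=40/73; mL=-868/2117, mR=1452/2117; mL+mR=8/29 → advance +1; mR−mL=80/73 → turn +1·90°
n=3: pose=(4,0,S); sL=4/25, sR=4/13; mL=-74/325, mR=126/325; mL+mR=4/25 → advance +1; mR−mL=8/13 → turn +1·90°

0 8/37 40/269 -404/9953 2556/9953 4 -1 E
1 1/2 10/53 13/212 93/212 5 -1 N
2 8/29 40/73 -868/2117 1452/2117 5 0 W
3 4/25 4/13 -74/325 126/325 4 0 S
final 4 -1 E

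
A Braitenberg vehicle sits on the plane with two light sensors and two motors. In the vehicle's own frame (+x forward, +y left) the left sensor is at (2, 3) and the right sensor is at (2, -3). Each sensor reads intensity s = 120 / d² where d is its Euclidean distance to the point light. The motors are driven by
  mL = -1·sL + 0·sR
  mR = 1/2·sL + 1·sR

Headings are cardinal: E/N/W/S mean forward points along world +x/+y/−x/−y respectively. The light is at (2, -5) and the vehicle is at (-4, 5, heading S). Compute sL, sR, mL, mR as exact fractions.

120/73 24/29 -120/73 3492/2117

left sensor world pos  = (-1, 3); dL² = 73
right sensor world pos = (-7, 3); dR² = 145
sL = 120/73 = 120/73
sR = 120/145 = 24/29
mL = -1·sL + 0·sR = -120/73
mR = 1/2·sL + 1·sR = 3492/2117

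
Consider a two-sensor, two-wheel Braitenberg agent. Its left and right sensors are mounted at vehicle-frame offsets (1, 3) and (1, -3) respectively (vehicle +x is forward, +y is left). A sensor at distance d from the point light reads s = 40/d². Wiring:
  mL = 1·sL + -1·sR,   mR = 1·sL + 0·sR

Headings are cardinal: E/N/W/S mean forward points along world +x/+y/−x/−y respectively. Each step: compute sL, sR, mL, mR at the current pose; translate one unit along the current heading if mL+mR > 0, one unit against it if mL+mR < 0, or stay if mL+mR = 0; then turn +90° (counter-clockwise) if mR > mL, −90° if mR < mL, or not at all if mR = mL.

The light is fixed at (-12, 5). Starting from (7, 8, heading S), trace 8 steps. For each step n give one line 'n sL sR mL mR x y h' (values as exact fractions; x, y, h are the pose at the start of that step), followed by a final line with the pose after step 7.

n=0: pose=(7,8,S); sL=5/61, sR=2/13; mL=-57/793, mR=5/61; mL+mR=8/793 → advance +1; mR−mL=2/13 → turn +1·90°
n=1: pose=(7,7,E); sL=8/85, sR=40/401; mL=-192/34085, mR=8/85; mL+mR=3016/34085 → advance +1; mR−mL=40/401 → turn +1·90°
n=2: pose=(8,7,N); sL=20/149, sR=20/269; mL=2400/40081, mR=20/149; mL+mR=7780/40081 → advance +1; mR−mL=20/269 → turn +1·90°
n=3: pose=(8,8,W); sL=40/361, sR=40/397; mL=1440/143317, mR=40/361; mL+mR=17320/143317 → advance +1; mR−mL=40/397 → turn +1·90°
n=4: pose=(7,8,S); sL=5/61, sR=2/13; mL=-57/793, mR=5/61; mL+mR=8/793 → advance +1; mR−mL=2/13 → turn +1·90°
n=5: pose=(7,7,E); sL=8/85, sR=40/401; mL=-192/34085, mR=8/85; mL+mR=3016/34085 → advance +1; mR−mL=40/401 → turn +1·90°
n=6: pose=(8,7,N); sL=20/149, sR=20/269; mL=2400/40081, mR=20/149; mL+mR=7780/40081 → advance +1; mR−mL=20/269 → turn +1·90°
n=7: pose=(8,8,W); sL=40/361, sR=40/397; mL=1440/143317, mR=40/361; mL+mR=17320/143317 → advance +1; mR−mL=40/397 → turn +1·90°

0 5/61 2/13 -57/793 5/61 7 8 S
1 8/85 40/401 -192/34085 8/85 7 7 E
2 20/149 20/269 2400/40081 20/149 8 7 N
3 40/361 40/397 1440/143317 40/361 8 8 W
4 5/61 2/13 -57/793 5/61 7 8 S
5 8/85 40/401 -192/34085 8/85 7 7 E
6 20/149 20/269 2400/40081 20/149 8 7 N
7 40/361 40/397 1440/143317 40/361 8 8 W
final 7 8 S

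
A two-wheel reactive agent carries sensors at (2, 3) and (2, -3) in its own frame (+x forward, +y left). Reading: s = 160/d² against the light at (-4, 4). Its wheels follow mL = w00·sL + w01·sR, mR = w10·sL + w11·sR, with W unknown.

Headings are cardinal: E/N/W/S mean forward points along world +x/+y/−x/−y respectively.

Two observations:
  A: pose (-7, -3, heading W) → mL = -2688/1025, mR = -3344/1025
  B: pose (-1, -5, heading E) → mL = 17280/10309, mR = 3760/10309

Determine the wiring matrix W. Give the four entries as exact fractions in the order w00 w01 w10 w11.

obs A: pose=(-7,-3,W) → sL=32/25, sR=160/41, mL=-2688/1025, mR=-3344/1025
obs B: pose=(-1,-5,E) → sL=160/61, sR=160/169, mL=17280/10309, mR=3760/10309
sensor matrix S = [[32/25, 160/41], [160/61, 160/169]]; det S = -19070976/2113345
solve [mL_A; mL_B] = S·[w00; w01] and [mR_A; mR_B] = S·[w10; w11]:
  w00 = 1, w01 = -1, w10 = 1/2, w11 = -1

1 -1 1/2 -1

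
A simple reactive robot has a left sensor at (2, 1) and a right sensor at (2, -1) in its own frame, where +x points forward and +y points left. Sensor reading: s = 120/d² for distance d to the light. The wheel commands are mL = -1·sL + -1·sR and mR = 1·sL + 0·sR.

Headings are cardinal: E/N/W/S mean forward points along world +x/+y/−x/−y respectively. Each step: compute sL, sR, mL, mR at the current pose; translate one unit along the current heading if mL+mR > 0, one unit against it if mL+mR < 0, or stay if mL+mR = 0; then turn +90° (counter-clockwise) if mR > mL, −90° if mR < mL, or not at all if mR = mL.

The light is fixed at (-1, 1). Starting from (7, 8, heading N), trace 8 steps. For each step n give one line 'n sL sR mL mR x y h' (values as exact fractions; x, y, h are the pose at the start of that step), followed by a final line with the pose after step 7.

n=0: pose=(7,8,N); sL=12/13, sR=20/27; mL=-584/351, mR=12/13; mL+mR=-20/27 → advance -1; mR−mL=908/351 → turn +1·90°
n=1: pose=(7,7,W); sL=120/61, sR=24/17; mL=-3504/1037, mR=120/61; mL+mR=-24/17 → advance -1; mR−mL=5544/1037 → turn +1·90°
n=2: pose=(8,7,S); sL=30/29, sR=3/2; mL=-147/58, mR=30/29; mL+mR=-3/2 → advance -1; mR−mL=207/58 → turn +1·90°
n=3: pose=(8,8,E); sL=24/37, sR=120/157; mL=-8208/5809, mR=24/37; mL+mR=-120/157 → advance -1; mR−mL=11976/5809 → turn +1·90°
n=4: pose=(7,8,N); sL=12/13, sR=20/27; mL=-584/351, mR=12/13; mL+mR=-20/27 → advance -1; mR−mL=908/351 → turn +1·90°
n=5: pose=(7,7,W); sL=120/61, sR=24/17; mL=-3504/1037, mR=120/61; mL+mR=-24/17 → advance -1; mR−mL=5544/1037 → turn +1·90°
n=6: pose=(8,7,S); sL=30/29, sR=3/2; mL=-147/58, mR=30/29; mL+mR=-3/2 → advance -1; mR−mL=207/58 → turn +1·90°
n=7: pose=(8,8,E); sL=24/37, sR=120/157; mL=-8208/5809, mR=24/37; mL+mR=-120/157 → advance -1; mR−mL=11976/5809 → turn +1·90°

0 12/13 20/27 -584/351 12/13 7 8 N
1 120/61 24/17 -3504/1037 120/61 7 7 W
2 30/29 3/2 -147/58 30/29 8 7 S
3 24/37 120/157 -8208/5809 24/37 8 8 E
4 12/13 20/27 -584/351 12/13 7 8 N
5 120/61 24/17 -3504/1037 120/61 7 7 W
6 30/29 3/2 -147/58 30/29 8 7 S
7 24/37 120/157 -8208/5809 24/37 8 8 E
final 7 8 N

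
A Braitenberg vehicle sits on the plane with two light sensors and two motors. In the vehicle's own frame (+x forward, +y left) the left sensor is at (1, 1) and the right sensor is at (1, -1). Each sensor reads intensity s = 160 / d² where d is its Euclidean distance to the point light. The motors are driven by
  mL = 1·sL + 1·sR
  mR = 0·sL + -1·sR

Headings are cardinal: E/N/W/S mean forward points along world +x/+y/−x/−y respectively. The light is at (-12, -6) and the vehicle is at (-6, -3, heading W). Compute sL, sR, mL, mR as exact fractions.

left sensor world pos  = (-7, -4); dL² = 29
right sensor world pos = (-7, -2); dR² = 41
sL = 160/29 = 160/29
sR = 160/41 = 160/41
mL = 1·sL + 1·sR = 11200/1189
mR = 0·sL + -1·sR = -160/41

160/29 160/41 11200/1189 -160/41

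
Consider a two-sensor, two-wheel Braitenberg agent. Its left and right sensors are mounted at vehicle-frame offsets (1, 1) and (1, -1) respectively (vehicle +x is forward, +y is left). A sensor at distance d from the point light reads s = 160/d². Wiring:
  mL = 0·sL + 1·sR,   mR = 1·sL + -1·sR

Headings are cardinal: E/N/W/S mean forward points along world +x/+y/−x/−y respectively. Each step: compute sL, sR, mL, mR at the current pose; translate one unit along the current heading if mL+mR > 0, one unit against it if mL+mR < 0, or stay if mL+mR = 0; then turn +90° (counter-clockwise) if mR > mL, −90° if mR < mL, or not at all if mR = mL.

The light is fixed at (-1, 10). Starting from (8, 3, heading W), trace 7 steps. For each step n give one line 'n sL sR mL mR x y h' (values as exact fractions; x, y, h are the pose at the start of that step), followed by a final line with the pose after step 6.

0 5/4 8/5 8/5 -7/20 8 3 W
1 32/17 160/117 160/117 1024/1989 7 3 N
2 80/53 16/13 16/13 192/689 7 4 E
3 160/149 160/113 160/113 -5760/16837 8 4 S
4 5/4 8/5 8/5 -7/20 8 3 W
5 32/17 160/117 160/117 1024/1989 7 3 N
6 80/53 16/13 16/13 192/689 7 4 E
final 8 4 S

n=0: pose=(8,3,W); sL=5/4, sR=8/5; mL=8/5, mR=-7/20; mL+mR=5/4 → advance +1; mR−mL=-39/20 → turn -1·90°
n=1: pose=(7,3,N); sL=32/17, sR=160/117; mL=160/117, mR=1024/1989; mL+mR=32/17 → advance +1; mR−mL=-1696/1989 → turn -1·90°
n=2: pose=(7,4,E); sL=80/53, sR=16/13; mL=16/13, mR=192/689; mL+mR=80/53 → advance +1; mR−mL=-656/689 → turn -1·90°
n=3: pose=(8,4,S); sL=160/149, sR=160/113; mL=160/113, mR=-5760/16837; mL+mR=160/149 → advance +1; mR−mL=-29600/16837 → turn -1·90°
n=4: pose=(8,3,W); sL=5/4, sR=8/5; mL=8/5, mR=-7/20; mL+mR=5/4 → advance +1; mR−mL=-39/20 → turn -1·90°
n=5: pose=(7,3,N); sL=32/17, sR=160/117; mL=160/117, mR=1024/1989; mL+mR=32/17 → advance +1; mR−mL=-1696/1989 → turn -1·90°
n=6: pose=(7,4,E); sL=80/53, sR=16/13; mL=16/13, mR=192/689; mL+mR=80/53 → advance +1; mR−mL=-656/689 → turn -1·90°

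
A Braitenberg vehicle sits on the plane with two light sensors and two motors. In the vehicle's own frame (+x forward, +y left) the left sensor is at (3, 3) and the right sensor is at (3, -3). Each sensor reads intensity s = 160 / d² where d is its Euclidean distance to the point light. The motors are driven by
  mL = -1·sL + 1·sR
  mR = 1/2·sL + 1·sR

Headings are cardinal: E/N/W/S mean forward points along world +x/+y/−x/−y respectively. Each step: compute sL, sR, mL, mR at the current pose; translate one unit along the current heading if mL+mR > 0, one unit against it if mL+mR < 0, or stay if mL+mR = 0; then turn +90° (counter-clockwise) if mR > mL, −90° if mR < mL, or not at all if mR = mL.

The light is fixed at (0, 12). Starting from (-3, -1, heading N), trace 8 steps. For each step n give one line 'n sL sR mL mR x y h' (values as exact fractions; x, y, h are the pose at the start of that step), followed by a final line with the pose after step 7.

0 20/17 8/5 36/85 186/85 -3 -1 N
1 160/261 160/117 2560/3393 5680/3393 -3 0 W
2 80/113 80/137 -1920/15481 14520/15481 -4 0 S
3 160/101 160/257 -24960/25957 36720/25957 -4 -1 E
4 20/17 8/5 36/85 186/85 -3 -1 N
5 160/261 160/117 2560/3393 5680/3393 -3 0 W
6 80/113 80/137 -1920/15481 14520/15481 -4 0 S
7 160/101 160/257 -24960/25957 36720/25957 -4 -1 E
final -3 -1 N

n=0: pose=(-3,-1,N); sL=20/17, sR=8/5; mL=36/85, mR=186/85; mL+mR=222/85 → advance +1; mR−mL=30/17 → turn +1·90°
n=1: pose=(-3,0,W); sL=160/261, sR=160/117; mL=2560/3393, mR=5680/3393; mL+mR=8240/3393 → advance +1; mR−mL=80/87 → turn +1·90°
n=2: pose=(-4,0,S); sL=80/113, sR=80/137; mL=-1920/15481, mR=14520/15481; mL+mR=12600/15481 → advance +1; mR−mL=120/113 → turn +1·90°
n=3: pose=(-4,-1,E); sL=160/101, sR=160/257; mL=-24960/25957, mR=36720/25957; mL+mR=11760/25957 → advance +1; mR−mL=240/101 → turn +1·90°
n=4: pose=(-3,-1,N); sL=20/17, sR=8/5; mL=36/85, mR=186/85; mL+mR=222/85 → advance +1; mR−mL=30/17 → turn +1·90°
n=5: pose=(-3,0,W); sL=160/261, sR=160/117; mL=2560/3393, mR=5680/3393; mL+mR=8240/3393 → advance +1; mR−mL=80/87 → turn +1·90°
n=6: pose=(-4,0,S); sL=80/113, sR=80/137; mL=-1920/15481, mR=14520/15481; mL+mR=12600/15481 → advance +1; mR−mL=120/113 → turn +1·90°
n=7: pose=(-4,-1,E); sL=160/101, sR=160/257; mL=-24960/25957, mR=36720/25957; mL+mR=11760/25957 → advance +1; mR−mL=240/101 → turn +1·90°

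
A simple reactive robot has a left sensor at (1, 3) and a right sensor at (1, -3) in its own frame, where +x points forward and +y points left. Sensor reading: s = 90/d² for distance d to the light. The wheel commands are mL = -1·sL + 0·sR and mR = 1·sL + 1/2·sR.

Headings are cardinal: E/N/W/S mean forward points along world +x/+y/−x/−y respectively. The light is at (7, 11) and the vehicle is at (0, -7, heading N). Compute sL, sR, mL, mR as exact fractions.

90/389 18/61 -90/389 8991/23729

left sensor world pos  = (-3, -6); dL² = 389
right sensor world pos = (3, -6); dR² = 305
sL = 90/389 = 90/389
sR = 90/305 = 18/61
mL = -1·sL + 0·sR = -90/389
mR = 1·sL + 1/2·sR = 8991/23729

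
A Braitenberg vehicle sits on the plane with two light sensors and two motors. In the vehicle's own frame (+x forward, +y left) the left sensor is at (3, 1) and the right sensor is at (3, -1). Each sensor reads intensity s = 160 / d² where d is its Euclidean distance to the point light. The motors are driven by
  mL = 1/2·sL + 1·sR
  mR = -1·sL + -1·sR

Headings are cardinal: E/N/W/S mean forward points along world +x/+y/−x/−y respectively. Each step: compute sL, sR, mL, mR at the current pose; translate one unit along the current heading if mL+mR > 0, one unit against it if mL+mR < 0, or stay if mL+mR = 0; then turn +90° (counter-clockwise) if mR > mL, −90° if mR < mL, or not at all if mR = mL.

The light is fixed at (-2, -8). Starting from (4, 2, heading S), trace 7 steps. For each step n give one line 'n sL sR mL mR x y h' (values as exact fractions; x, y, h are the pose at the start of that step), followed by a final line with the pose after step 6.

0 80/49 80/37 5400/1813 -6880/1813 4 2 S
1 160/109 160/153 29680/16677 -41920/16677 4 3 W
2 20/29 8/13 362/377 -492/377 5 3 N
3 160/221 160/181 49840/40001 -64320/40001 5 2 E
4 80/49 80/37 5400/1813 -6880/1813 4 2 S
5 160/109 160/153 29680/16677 -41920/16677 4 3 W
6 20/29 8/13 362/377 -492/377 5 3 N
final 5 2 E

n=0: pose=(4,2,S); sL=80/49, sR=80/37; mL=5400/1813, mR=-6880/1813; mL+mR=-40/49 → advance -1; mR−mL=-12280/1813 → turn -1·90°
n=1: pose=(4,3,W); sL=160/109, sR=160/153; mL=29680/16677, mR=-41920/16677; mL+mR=-80/109 → advance -1; mR−mL=-71600/16677 → turn -1·90°
n=2: pose=(5,3,N); sL=20/29, sR=8/13; mL=362/377, mR=-492/377; mL+mR=-10/29 → advance -1; mR−mL=-854/377 → turn -1·90°
n=3: pose=(5,2,E); sL=160/221, sR=160/181; mL=49840/40001, mR=-64320/40001; mL+mR=-80/221 → advance -1; mR−mL=-114160/40001 → turn -1·90°
n=4: pose=(4,2,S); sL=80/49, sR=80/37; mL=5400/1813, mR=-6880/1813; mL+mR=-40/49 → advance -1; mR−mL=-12280/1813 → turn -1·90°
n=5: pose=(4,3,W); sL=160/109, sR=160/153; mL=29680/16677, mR=-41920/16677; mL+mR=-80/109 → advance -1; mR−mL=-71600/16677 → turn -1·90°
n=6: pose=(5,3,N); sL=20/29, sR=8/13; mL=362/377, mR=-492/377; mL+mR=-10/29 → advance -1; mR−mL=-854/377 → turn -1·90°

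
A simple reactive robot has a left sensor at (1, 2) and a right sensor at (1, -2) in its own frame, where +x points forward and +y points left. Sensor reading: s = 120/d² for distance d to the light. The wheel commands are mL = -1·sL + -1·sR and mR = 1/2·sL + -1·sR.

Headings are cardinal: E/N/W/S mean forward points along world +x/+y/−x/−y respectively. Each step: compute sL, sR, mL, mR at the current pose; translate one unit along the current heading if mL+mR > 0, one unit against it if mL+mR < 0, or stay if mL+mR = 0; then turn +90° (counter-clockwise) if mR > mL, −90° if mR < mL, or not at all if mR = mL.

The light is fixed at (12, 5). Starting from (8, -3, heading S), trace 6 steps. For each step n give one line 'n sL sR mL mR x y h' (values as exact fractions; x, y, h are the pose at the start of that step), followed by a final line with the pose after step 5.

0 24/17 40/39 -1616/663 -212/663 8 -3 S
1 60/17 4/3 -248/51 22/51 8 -2 E
2 24/17 8/3 -208/51 -100/51 7 -2 N
3 15/17 5/3 -130/51 -125/102 7 -3 W
4 24/17 40/39 -1616/663 -212/663 8 -3 S
5 60/17 4/3 -248/51 22/51 8 -2 E
final 7 -2 N

n=0: pose=(8,-3,S); sL=24/17, sR=40/39; mL=-1616/663, mR=-212/663; mL+mR=-1828/663 → advance -1; mR−mL=36/17 → turn +1·90°
n=1: pose=(8,-2,E); sL=60/17, sR=4/3; mL=-248/51, mR=22/51; mL+mR=-226/51 → advance -1; mR−mL=90/17 → turn +1·90°
n=2: pose=(7,-2,N); sL=24/17, sR=8/3; mL=-208/51, mR=-100/51; mL+mR=-308/51 → advance -1; mR−mL=36/17 → turn +1·90°
n=3: pose=(7,-3,W); sL=15/17, sR=5/3; mL=-130/51, mR=-125/102; mL+mR=-385/102 → advance -1; mR−mL=45/34 → turn +1·90°
n=4: pose=(8,-3,S); sL=24/17, sR=40/39; mL=-1616/663, mR=-212/663; mL+mR=-1828/663 → advance -1; mR−mL=36/17 → turn +1·90°
n=5: pose=(8,-2,E); sL=60/17, sR=4/3; mL=-248/51, mR=22/51; mL+mR=-226/51 → advance -1; mR−mL=90/17 → turn +1·90°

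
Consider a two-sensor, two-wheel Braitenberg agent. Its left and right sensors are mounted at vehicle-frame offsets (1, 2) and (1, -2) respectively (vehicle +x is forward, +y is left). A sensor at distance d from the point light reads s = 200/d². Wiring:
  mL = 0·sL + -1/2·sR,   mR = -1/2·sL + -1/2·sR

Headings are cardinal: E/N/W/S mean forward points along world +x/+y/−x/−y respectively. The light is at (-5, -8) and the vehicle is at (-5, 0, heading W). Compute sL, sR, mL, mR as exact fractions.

left sensor world pos  = (-6, -2); dL² = 37
right sensor world pos = (-6, 2); dR² = 101
sL = 200/37 = 200/37
sR = 200/101 = 200/101
mL = 0·sL + -1/2·sR = -100/101
mR = -1/2·sL + -1/2·sR = -13800/3737

200/37 200/101 -100/101 -13800/3737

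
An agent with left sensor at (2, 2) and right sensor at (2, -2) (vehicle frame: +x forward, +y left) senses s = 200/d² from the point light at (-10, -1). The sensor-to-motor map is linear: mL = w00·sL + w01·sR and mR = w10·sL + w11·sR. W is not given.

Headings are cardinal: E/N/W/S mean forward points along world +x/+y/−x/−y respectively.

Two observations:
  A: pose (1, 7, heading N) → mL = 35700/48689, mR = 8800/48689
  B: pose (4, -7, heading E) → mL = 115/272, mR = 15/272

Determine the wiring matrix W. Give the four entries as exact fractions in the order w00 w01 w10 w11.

obs A: pose=(1,7,N) → sL=200/181, sR=200/269, mL=35700/48689, mR=8800/48689
obs B: pose=(4,-7,E) → sL=25/34, sR=5/8, mL=115/272, mR=15/272
sensor matrix S = [[200/181, 200/269], [25/34, 5/8]]; det S = 119125/827713
solve [mL_A; mL_B] = S·[w00; w01] and [mR_A; mR_B] = S·[w10; w11]:
  w00 = 1, w01 = -1/2, w10 = 1/2, w11 = -1/2

1 -1/2 1/2 -1/2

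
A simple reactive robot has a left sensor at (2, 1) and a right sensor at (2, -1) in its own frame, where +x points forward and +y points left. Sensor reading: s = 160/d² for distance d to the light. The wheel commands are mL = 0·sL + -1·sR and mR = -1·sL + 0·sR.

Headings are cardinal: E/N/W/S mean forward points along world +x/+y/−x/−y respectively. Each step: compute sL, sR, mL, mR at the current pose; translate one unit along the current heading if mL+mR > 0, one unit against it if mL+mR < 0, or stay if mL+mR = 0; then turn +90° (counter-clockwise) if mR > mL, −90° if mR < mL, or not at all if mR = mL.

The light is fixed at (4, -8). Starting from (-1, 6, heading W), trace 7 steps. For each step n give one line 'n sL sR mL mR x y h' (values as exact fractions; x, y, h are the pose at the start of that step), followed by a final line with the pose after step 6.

n=0: pose=(-1,6,W); sL=80/109, sR=80/137; mL=-80/137, mR=-80/109; mL+mR=-19680/14933 → advance -1; mR−mL=-2240/14933 → turn -1·90°
n=1: pose=(0,6,N); sL=160/281, sR=32/53; mL=-32/53, mR=-160/281; mL+mR=-17472/14893 → advance -1; mR−mL=512/14893 → turn +1·90°
n=2: pose=(0,5,W); sL=8/9, sR=20/29; mL=-20/29, mR=-8/9; mL+mR=-412/261 → advance -1; mR−mL=-52/261 → turn -1·90°
n=3: pose=(1,5,N); sL=160/241, sR=160/229; mL=-160/229, mR=-160/241; mL+mR=-75200/55189 → advance -1; mR−mL=1920/55189 → turn +1·90°
n=4: pose=(1,4,W); sL=80/73, sR=80/97; mL=-80/97, mR=-80/73; mL+mR=-13600/7081 → advance -1; mR−mL=-1920/7081 → turn -1·90°
n=5: pose=(2,4,N); sL=32/41, sR=160/197; mL=-160/197, mR=-32/41; mL+mR=-12864/8077 → advance -1; mR−mL=256/8077 → turn +1·90°
n=6: pose=(2,3,W); sL=40/29, sR=1; mL=-1, mR=-40/29; mL+mR=-69/29 → advance -1; mR−mL=-11/29 → turn -1·90°

0 80/109 80/137 -80/137 -80/109 -1 6 W
1 160/281 32/53 -32/53 -160/281 0 6 N
2 8/9 20/29 -20/29 -8/9 0 5 W
3 160/241 160/229 -160/229 -160/241 1 5 N
4 80/73 80/97 -80/97 -80/73 1 4 W
5 32/41 160/197 -160/197 -32/41 2 4 N
6 40/29 1 -1 -40/29 2 3 W
final 3 3 N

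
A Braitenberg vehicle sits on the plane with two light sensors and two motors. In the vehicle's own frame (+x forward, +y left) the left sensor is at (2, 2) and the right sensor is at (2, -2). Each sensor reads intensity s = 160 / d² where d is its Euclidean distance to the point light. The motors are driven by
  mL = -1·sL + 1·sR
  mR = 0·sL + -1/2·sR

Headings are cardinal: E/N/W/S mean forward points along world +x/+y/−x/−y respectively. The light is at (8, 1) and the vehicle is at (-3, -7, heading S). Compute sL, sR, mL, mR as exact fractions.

160/181 160/269 -14080/48689 -80/269

left sensor world pos  = (-1, -9); dL² = 181
right sensor world pos = (-5, -9); dR² = 269
sL = 160/181 = 160/181
sR = 160/269 = 160/269
mL = -1·sL + 1·sR = -14080/48689
mR = 0·sL + -1/2·sR = -80/269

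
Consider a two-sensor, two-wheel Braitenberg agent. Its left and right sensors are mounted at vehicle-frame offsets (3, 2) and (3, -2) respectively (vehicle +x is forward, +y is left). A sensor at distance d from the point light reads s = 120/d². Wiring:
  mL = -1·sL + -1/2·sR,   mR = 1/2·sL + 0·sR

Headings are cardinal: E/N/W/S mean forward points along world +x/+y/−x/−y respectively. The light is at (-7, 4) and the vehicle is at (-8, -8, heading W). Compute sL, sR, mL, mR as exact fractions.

30/53 30/29 -1665/1537 15/53

left sensor world pos  = (-11, -10); dL² = 212
right sensor world pos = (-11, -6); dR² = 116
sL = 120/212 = 30/53
sR = 120/116 = 30/29
mL = -1·sL + -1/2·sR = -1665/1537
mR = 1/2·sL + 0·sR = 15/53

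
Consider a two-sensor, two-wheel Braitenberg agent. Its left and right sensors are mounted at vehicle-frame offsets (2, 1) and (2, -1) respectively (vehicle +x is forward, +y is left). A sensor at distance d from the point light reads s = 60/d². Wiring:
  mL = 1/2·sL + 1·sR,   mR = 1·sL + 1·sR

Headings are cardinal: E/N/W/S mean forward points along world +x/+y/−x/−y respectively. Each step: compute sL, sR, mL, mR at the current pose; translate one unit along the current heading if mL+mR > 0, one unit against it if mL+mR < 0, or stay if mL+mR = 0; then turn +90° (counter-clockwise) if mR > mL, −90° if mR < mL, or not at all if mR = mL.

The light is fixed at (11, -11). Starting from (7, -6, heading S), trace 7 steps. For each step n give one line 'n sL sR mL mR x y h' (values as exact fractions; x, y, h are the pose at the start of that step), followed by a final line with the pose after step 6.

0 10/3 30/17 175/51 260/51 7 -6 S
1 60/29 60/13 2130/377 2520/377 7 -7 E
2 15/13 3/2 27/13 69/26 8 -7 N
3 60/41 60/61 4290/2501 6120/2501 8 -6 W
4 10/3 30/17 175/51 260/51 7 -6 S
5 60/29 60/13 2130/377 2520/377 7 -7 E
6 15/13 3/2 27/13 69/26 8 -7 N
final 8 -6 W

n=0: pose=(7,-6,S); sL=10/3, sR=30/17; mL=175/51, mR=260/51; mL+mR=145/17 → advance +1; mR−mL=5/3 → turn +1·90°
n=1: pose=(7,-7,E); sL=60/29, sR=60/13; mL=2130/377, mR=2520/377; mL+mR=4650/377 → advance +1; mR−mL=30/29 → turn +1·90°
n=2: pose=(8,-7,N); sL=15/13, sR=3/2; mL=27/13, mR=69/26; mL+mR=123/26 → advance +1; mR−mL=15/26 → turn +1·90°
n=3: pose=(8,-6,W); sL=60/41, sR=60/61; mL=4290/2501, mR=6120/2501; mL+mR=10410/2501 → advance +1; mR−mL=30/41 → turn +1·90°
n=4: pose=(7,-6,S); sL=10/3, sR=30/17; mL=175/51, mR=260/51; mL+mR=145/17 → advance +1; mR−mL=5/3 → turn +1·90°
n=5: pose=(7,-7,E); sL=60/29, sR=60/13; mL=2130/377, mR=2520/377; mL+mR=4650/377 → advance +1; mR−mL=30/29 → turn +1·90°
n=6: pose=(8,-7,N); sL=15/13, sR=3/2; mL=27/13, mR=69/26; mL+mR=123/26 → advance +1; mR−mL=15/26 → turn +1·90°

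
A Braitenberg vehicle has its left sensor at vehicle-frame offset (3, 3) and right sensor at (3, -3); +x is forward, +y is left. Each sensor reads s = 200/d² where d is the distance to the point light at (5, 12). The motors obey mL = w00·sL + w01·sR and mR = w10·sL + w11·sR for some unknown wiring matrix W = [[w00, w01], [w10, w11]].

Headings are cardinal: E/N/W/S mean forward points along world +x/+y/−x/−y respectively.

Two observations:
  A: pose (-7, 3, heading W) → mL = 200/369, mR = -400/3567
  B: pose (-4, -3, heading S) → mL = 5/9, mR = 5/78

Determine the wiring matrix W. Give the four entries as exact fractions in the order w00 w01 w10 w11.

1 0 1/2 -1/2

obs A: pose=(-7,3,W) → sL=200/369, sR=200/261, mL=200/369, mR=-400/3567
obs B: pose=(-4,-3,S) → sL=5/9, sR=50/117, mL=5/9, mR=5/78
sensor matrix S = [[200/369, 200/261], [5/9, 50/117]]; det S = -3000/15457
solve [mL_A; mL_B] = S·[w00; w01] and [mR_A; mR_B] = S·[w10; w11]:
  w00 = 1, w01 = 0, w10 = 1/2, w11 = -1/2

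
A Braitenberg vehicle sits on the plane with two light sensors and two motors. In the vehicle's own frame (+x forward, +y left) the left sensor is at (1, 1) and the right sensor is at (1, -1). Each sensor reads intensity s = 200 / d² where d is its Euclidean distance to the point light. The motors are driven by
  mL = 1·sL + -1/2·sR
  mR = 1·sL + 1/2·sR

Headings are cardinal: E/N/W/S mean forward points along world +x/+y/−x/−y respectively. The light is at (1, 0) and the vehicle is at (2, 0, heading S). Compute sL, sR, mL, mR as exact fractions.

40 200 -60 140

left sensor world pos  = (3, -1); dL² = 5
right sensor world pos = (1, -1); dR² = 1
sL = 200/5 = 40
sR = 200/1 = 200
mL = 1·sL + -1/2·sR = -60
mR = 1·sL + 1/2·sR = 140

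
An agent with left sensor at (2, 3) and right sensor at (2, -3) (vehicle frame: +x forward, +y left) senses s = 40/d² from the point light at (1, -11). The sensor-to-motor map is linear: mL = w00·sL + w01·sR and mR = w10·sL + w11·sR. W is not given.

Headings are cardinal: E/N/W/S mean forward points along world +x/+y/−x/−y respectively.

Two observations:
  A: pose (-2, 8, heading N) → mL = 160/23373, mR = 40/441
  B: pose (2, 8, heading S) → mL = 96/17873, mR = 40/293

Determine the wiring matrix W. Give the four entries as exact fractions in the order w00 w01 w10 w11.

obs A: pose=(-2,8,N) → sL=40/477, sR=40/441, mL=160/23373, mR=40/441
obs B: pose=(2,8,S) → sL=8/61, sR=40/293, mL=96/17873, mR=40/293
sensor matrix S = [[40/477, 40/441], [8/61, 40/293]]; det S = -186880/417745629
solve [mL_A; mL_B] = S·[w00; w01] and [mR_A; mR_B] = S·[w10; w11]:
  w00 = -1, w01 = 1, w10 = 0, w11 = 1

-1 1 0 1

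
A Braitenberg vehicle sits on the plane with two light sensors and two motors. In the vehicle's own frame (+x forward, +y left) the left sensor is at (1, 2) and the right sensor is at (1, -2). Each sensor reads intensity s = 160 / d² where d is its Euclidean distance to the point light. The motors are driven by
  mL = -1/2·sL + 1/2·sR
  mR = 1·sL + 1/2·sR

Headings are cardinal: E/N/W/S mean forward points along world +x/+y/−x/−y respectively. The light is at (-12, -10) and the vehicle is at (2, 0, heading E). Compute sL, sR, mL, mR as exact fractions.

left sensor world pos  = (3, 2); dL² = 369
right sensor world pos = (3, -2); dR² = 289
sL = 160/369 = 160/369
sR = 160/289 = 160/289
mL = -1/2·sL + 1/2·sR = 6400/106641
mR = 1·sL + 1/2·sR = 75760/106641

160/369 160/289 6400/106641 75760/106641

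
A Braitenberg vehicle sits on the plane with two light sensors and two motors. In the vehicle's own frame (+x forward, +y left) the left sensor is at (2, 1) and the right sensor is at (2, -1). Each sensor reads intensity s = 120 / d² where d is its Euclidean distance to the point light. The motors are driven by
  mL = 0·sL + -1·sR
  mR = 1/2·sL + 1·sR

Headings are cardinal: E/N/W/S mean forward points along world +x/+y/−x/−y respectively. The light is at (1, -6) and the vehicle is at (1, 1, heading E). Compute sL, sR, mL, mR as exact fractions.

left sensor world pos  = (3, 2); dL² = 68
right sensor world pos = (3, 0); dR² = 40
sL = 120/68 = 30/17
sR = 120/40 = 3
mL = 0·sL + -1·sR = -3
mR = 1/2·sL + 1·sR = 66/17

30/17 3 -3 66/17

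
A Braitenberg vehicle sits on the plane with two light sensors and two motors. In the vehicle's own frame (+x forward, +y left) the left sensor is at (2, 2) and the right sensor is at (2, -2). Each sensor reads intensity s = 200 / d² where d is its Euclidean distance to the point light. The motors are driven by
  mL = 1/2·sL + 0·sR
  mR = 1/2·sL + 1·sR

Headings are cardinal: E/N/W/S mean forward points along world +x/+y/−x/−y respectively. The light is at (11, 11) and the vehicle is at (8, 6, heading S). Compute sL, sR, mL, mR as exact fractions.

4 100/37 2 174/37

left sensor world pos  = (10, 4); dL² = 50
right sensor world pos = (6, 4); dR² = 74
sL = 200/50 = 4
sR = 200/74 = 100/37
mL = 1/2·sL + 0·sR = 2
mR = 1/2·sL + 1·sR = 174/37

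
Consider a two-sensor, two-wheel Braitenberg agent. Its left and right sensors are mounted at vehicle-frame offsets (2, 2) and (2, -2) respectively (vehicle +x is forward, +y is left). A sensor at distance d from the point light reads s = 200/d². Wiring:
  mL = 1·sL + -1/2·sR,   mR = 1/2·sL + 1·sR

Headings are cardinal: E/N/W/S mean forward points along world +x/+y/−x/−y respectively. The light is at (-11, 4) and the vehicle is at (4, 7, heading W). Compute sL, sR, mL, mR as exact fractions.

20/17 100/97 1090/1649 2670/1649

left sensor world pos  = (2, 5); dL² = 170
right sensor world pos = (2, 9); dR² = 194
sL = 200/170 = 20/17
sR = 200/194 = 100/97
mL = 1·sL + -1/2·sR = 1090/1649
mR = 1/2·sL + 1·sR = 2670/1649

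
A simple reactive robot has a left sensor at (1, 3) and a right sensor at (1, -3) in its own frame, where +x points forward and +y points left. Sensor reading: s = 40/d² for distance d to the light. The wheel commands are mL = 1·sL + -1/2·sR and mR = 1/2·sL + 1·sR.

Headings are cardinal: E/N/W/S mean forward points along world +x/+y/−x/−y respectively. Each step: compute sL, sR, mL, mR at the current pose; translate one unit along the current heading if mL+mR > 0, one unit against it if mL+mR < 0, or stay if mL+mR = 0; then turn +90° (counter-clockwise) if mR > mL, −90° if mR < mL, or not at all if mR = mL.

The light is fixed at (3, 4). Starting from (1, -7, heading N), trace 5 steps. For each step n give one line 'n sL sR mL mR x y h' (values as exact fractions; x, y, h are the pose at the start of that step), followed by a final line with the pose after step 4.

n=0: pose=(1,-7,N); sL=8/25, sR=40/101; mL=308/2525, mR=1404/2525; mL+mR=1712/2525 → advance +1; mR−mL=1096/2525 → turn +1·90°
n=1: pose=(1,-6,W); sL=20/89, sR=20/29; mL=-310/2581, mR=2070/2581; mL+mR=1760/2581 → advance +1; mR−mL=2380/2581 → turn +1·90°
n=2: pose=(0,-6,S); sL=40/121, sR=40/157; mL=3860/18997, mR=7980/18997; mL+mR=11840/18997 → advance +1; mR−mL=4120/18997 → turn +1·90°
n=3: pose=(0,-7,E); sL=10/17, sR=1/5; mL=83/170, mR=42/85; mL+mR=167/170 → advance +1; mR−mL=1/170 → turn +1·90°
n=4: pose=(1,-7,N); sL=8/25, sR=40/101; mL=308/2525, mR=1404/2525; mL+mR=1712/2525 → advance +1; mR−mL=1096/2525 → turn +1·90°

0 8/25 40/101 308/2525 1404/2525 1 -7 N
1 20/89 20/29 -310/2581 2070/2581 1 -6 W
2 40/121 40/157 3860/18997 7980/18997 0 -6 S
3 10/17 1/5 83/170 42/85 0 -7 E
4 8/25 40/101 308/2525 1404/2525 1 -7 N
final 1 -6 W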